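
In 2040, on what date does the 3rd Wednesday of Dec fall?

Dec 2040 begins on a Saturday, so the first Wednesday is Dec 5 (4 days later).
The 3rd Wednesday is 2 weeks later: 5 + 14 = 19.

Dec 19, 2040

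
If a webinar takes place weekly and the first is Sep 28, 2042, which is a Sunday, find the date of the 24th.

The 24th occurrence is 23 intervals after the first: 23 × 7 = 161 days after Sep 28, 2042.
Sep has 30 days — 2 days to the end of Sep leaves 159.
Oct has 31 days (128 left).
Nov has 30 days (98 left).
Dec has 31 days (67 left).
Jan has 31 days (36 left).
Feb has 28 days (8 left).
8 days into Mar → Mar 8, 2043.

Mar 8, 2043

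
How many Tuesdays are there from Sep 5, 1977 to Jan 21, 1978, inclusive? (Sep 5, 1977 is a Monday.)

Sep 5, 1977 is a Monday; the first Tuesday on or after it is Sep 6, 1977 (1 day later).
From Sep 6, 1977 to Jan 21, 1978: 24 + 31 + 30 + 31 + 21 = 137 days (rest of Sep, Oct, Nov, Dec, Jan).
137 ÷ 7 = 19 full weeks with remainder 4, so 19 more Tuesdays after the first → 20.

20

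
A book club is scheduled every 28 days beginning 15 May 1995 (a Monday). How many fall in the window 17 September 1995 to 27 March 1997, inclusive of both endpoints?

20

Occurrences land 28·i days after 15 May 1995 for i = 0, 1, 2, …
17 September 1995 is 125 days after the start; 125 ÷ 28 = 4 remainder 13; since the remainder is 13, round up to i = 5. First occurrence in the window: #6 on 2 October 1995 (5×28 = 140 days in).
27 March 1997 is 682 days after the start; 682 ÷ 28 = 24 remainder 10. Last occurrence in the window: #25 on 17 March 1997.
Occurrences #6 through #25: 20 in total.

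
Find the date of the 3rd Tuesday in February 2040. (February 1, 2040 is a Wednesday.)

February 2040 begins on a Wednesday, so the first Tuesday is February 7 (6 days later).
The 3rd Tuesday is 2 weeks later: 7 + 14 = 21.

21 February 2040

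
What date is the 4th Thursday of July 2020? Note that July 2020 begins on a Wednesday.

23 July 2020

July 2020 begins on a Wednesday, so the first Thursday is July 2 (1 day later).
The 4th Thursday is 3 weeks later: 2 + 21 = 23.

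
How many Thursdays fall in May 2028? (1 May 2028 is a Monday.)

1 May 2028 is a Monday; the first Thursday on or after it is 4 May 2028 (3 days later).
From 4 May 2028 to 31 May 2028 is 31 − 4 = 27 days.
27 ÷ 7 = 3 full weeks with remainder 6, so 3 more Thursdays after the first → 4.

4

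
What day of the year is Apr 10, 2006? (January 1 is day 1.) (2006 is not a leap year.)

Days in months before Apr: 31 + 28 + 31 = 90.
Plus 10 days into Apr → day 100.

100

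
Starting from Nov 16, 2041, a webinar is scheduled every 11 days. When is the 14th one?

Apr 8, 2042

The 14th occurrence is 13 intervals after the first: 13 × 11 = 143 days after Nov 16, 2041.
Nov has 30 days — 14 days to the end of Nov leaves 129.
Dec has 31 days (98 left).
Jan has 31 days (67 left).
Feb has 28 days (39 left).
Mar has 31 days (8 left).
8 days into Apr → Apr 8, 2042.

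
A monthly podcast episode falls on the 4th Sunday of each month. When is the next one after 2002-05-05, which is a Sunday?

2002-05-26

May 2002 starts on a Wednesday; its first Sunday is the 5th, so the 4th Sunday is the 26th — 2002-05-26.
2002-05-26 is after 2002-05-05, so that is the next one.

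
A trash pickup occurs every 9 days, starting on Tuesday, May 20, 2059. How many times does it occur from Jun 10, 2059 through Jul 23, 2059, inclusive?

Occurrences land 9·i days after May 20, 2059 for i = 0, 1, 2, …
Jun 10, 2059 is 21 days after the start; 21 ÷ 9 = 2 remainder 3; since the remainder is 3, round up to i = 3. First occurrence in the window: #4 on Jun 16, 2059 (3×9 = 27 days in).
Jul 23, 2059 is 64 days after the start; 64 ÷ 9 = 7 remainder 1. Last occurrence in the window: #8 on Jul 22, 2059.
Occurrences #4 through #8: 5 in total.

5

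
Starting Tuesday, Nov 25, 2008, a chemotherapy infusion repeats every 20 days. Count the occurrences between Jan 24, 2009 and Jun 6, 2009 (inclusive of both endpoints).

Occurrences land 20·i days after Nov 25, 2008 for i = 0, 1, 2, …
Jan 24, 2009 is 60 days after the start; 60 ÷ 20 = 3 remainder 0. First occurrence in the window: #4 on Jan 24, 2009 (3×20 = 60 days in).
Jun 6, 2009 is 193 days after the start; 193 ÷ 20 = 9 remainder 13. Last occurrence in the window: #10 on May 24, 2009.
Occurrences #4 through #10: 7 in total.

7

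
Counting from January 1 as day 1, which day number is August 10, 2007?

Days in months before August: 31 + 28 + 31 + 30 + 31 + 30 + 31 = 212.
Plus 10 days into August → day 222.

222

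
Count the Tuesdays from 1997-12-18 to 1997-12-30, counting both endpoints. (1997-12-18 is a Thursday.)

1997-12-18 is a Thursday; the first Tuesday on or after it is 1997-12-23 (5 days later).
From 1997-12-23 to 1997-12-30 is 30 − 23 = 7 days.
7 ÷ 7 = 1 full weeks with remainder 0, so 1 more Tuesdays after the first → 2.

2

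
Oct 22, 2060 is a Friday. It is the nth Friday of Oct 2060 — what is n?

Day 22 falls in week ⌈22/7⌉ of the month.
Days 1–7 hold the 1st Friday, 8–14 the 2nd, 15–21 the 3rd, 22–28 the 4th, 29–31 the 5th.
22 is in the range for the 4th.

4th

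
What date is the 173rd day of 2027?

Jun 22, 2027

Jan has 31 days (173 − 31 = 142 remain).
Feb has 28 days (142 − 28 = 114 remain).
Mar has 31 days (114 − 31 = 83 remain).
Apr has 30 days (83 − 30 = 53 remain).
May has 31 days (53 − 31 = 22 remain).
22 into Jun → Jun 22.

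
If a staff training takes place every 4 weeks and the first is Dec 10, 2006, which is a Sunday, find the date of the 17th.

Mar 2, 2008

The 17th occurrence is 16 intervals after the first: 16 × 28 = 448 days after Dec 10, 2006.
Dec has 31 days — 21 days to the end of Dec leaves 427.
2007 has 365 days (62 left).
Jan has 31 days (31 left).
Feb has 29 days (2 left).
2 days into Mar → Mar 2, 2008.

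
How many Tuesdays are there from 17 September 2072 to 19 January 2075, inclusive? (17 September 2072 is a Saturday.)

17 September 2072 is a Saturday; the first Tuesday on or after it is 20 September 2072 (3 days later).
From 20 September 2072 to 19 January 2075: 102 + 365 + 365 + 19 = 851 days (rest of 2072, 2073, 2074, to 19 January 2075 in 2075).
851 ÷ 7 = 121 full weeks with remainder 4, so 121 more Tuesdays after the first → 122.

122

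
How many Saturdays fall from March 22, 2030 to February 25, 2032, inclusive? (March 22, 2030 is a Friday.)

March 22, 2030 is a Friday; the first Saturday on or after it is March 23, 2030 (1 day later).
From March 23, 2030 to February 25, 2032: 283 + 365 + 56 = 704 days (rest of 2030, 2031, to February 25, 2032 in 2032).
704 ÷ 7 = 100 full weeks with remainder 4, so 100 more Saturdays after the first → 101.

101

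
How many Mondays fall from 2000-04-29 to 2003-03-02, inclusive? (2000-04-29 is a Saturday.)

2000-04-29 is a Saturday; the first Monday on or after it is 2000-05-01 (2 days later).
From 2000-05-01 to 2003-03-02: 244 + 365 + 365 + 61 = 1035 days (rest of 2000, 2001, 2002, to 2003-03-02 in 2003).
1035 ÷ 7 = 147 full weeks with remainder 6, so 147 more Mondays after the first → 148.

148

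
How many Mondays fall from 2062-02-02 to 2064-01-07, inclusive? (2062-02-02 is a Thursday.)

101

2062-02-02 is a Thursday; the first Monday on or after it is 2062-02-06 (4 days later).
From 2062-02-06 to 2064-01-07: 328 + 365 + 7 = 700 days (rest of 2062, 2063, to 2064-01-07 in 2064).
700 ÷ 7 = 100 full weeks with remainder 0, so 100 more Mondays after the first → 101.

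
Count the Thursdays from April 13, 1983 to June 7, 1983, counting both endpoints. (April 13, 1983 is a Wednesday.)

8

April 13, 1983 is a Wednesday; the first Thursday on or after it is April 14, 1983 (1 day later).
From April 14, 1983 to June 7, 1983: 16 + 31 + 7 = 54 days (rest of April, May, June).
54 ÷ 7 = 7 full weeks with remainder 5, so 7 more Thursdays after the first → 8.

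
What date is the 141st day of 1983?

January has 31 days (141 − 31 = 110 remain).
February has 28 days (110 − 28 = 82 remain).
March has 31 days (82 − 31 = 51 remain).
April has 30 days (51 − 30 = 21 remain).
21 into May → May 21.

21 May 1983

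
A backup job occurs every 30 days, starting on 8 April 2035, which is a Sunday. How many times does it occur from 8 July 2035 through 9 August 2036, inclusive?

13

Occurrences land 30·i days after 8 April 2035 for i = 0, 1, 2, …
8 July 2035 is 91 days after the start; 91 ÷ 30 = 3 remainder 1; since the remainder is 1, round up to i = 4. First occurrence in the window: #5 on 6 August 2035 (4×30 = 120 days in).
9 August 2036 is 489 days after the start; 489 ÷ 30 = 16 remainder 9. Last occurrence in the window: #17 on 31 July 2036.
Occurrences #5 through #17: 13 in total.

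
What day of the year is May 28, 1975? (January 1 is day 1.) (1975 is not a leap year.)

Days in months before May: 31 + 28 + 31 + 30 = 120.
Plus 28 days into May → day 148.

148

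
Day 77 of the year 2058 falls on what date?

January has 31 days (77 − 31 = 46 remain).
February has 28 days (46 − 28 = 18 remain).
18 into March → March 18.

18 March 2058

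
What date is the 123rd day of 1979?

January has 31 days (123 − 31 = 92 remain).
February has 28 days (92 − 28 = 64 remain).
March has 31 days (64 − 31 = 33 remain).
April has 30 days (33 − 30 = 3 remain).
3 into May → May 3.

1979-05-03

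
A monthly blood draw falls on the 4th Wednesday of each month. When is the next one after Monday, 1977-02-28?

1977-03-23

February 1977 starts on a Tuesday; its first Wednesday is the 2nd, so the 4th Wednesday is the 23rd — 1977-02-23.
That is not after 1977-02-28, so look at March 1977.
March 1977 starts on a Tuesday; its first Wednesday is the 2nd, so the 4th Wednesday is the 23rd — 1977-03-23.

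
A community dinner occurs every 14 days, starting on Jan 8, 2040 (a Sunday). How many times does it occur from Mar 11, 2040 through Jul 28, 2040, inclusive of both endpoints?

Occurrences land 14·i days after Jan 8, 2040 for i = 0, 1, 2, …
Mar 11, 2040 is 63 days after the start; 63 ÷ 14 = 4 remainder 7; since the remainder is 7, round up to i = 5. First occurrence in the window: #6 on Mar 18, 2040 (5×14 = 70 days in).
Jul 28, 2040 is 202 days after the start; 202 ÷ 14 = 14 remainder 6. Last occurrence in the window: #15 on Jul 22, 2040.
Occurrences #6 through #15: 10 in total.

10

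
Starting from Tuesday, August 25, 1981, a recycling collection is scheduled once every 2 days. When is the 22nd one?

The 22nd occurrence is 21 intervals after the first: 21 × 2 = 42 days after August 25, 1981.
August has 31 days — 6 days to the end of August leaves 36.
September has 30 days (6 left).
6 days into October → October 6, 1981.

October 6, 1981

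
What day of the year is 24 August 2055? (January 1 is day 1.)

236

Days in months before August: 31 + 28 + 31 + 30 + 31 + 30 + 31 = 212.
Plus 24 days into August → day 236.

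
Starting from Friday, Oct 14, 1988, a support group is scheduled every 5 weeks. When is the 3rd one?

The 3rd occurrence is 2 intervals after the first: 2 × 35 = 70 days after Oct 14, 1988.
Oct has 31 days — 17 days to the end of Oct leaves 53.
Nov has 30 days (23 left).
23 days into Dec → Dec 23, 1988.

Dec 23, 1988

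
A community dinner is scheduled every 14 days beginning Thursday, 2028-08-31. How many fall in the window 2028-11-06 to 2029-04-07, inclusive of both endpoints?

Occurrences land 14·i days after 2028-08-31 for i = 0, 1, 2, …
2028-11-06 is 67 days after the start; 67 ÷ 14 = 4 remainder 11; since the remainder is 11, round up to i = 5. First occurrence in the window: #6 on 2028-11-09 (5×14 = 70 days in).
2029-04-07 is 219 days after the start; 219 ÷ 14 = 15 remainder 9. Last occurrence in the window: #16 on 2029-03-29.
Occurrences #6 through #16: 11 in total.

11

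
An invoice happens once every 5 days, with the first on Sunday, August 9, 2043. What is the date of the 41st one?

The 41st occurrence is 40 intervals after the first: 40 × 5 = 200 days after August 9, 2043.
August has 31 days — 22 days to the end of August leaves 178.
September has 30 days (148 left).
October has 31 days (117 left).
November has 30 days (87 left).
December has 31 days (56 left).
January has 31 days (25 left).
25 days into February → February 25, 2044.

February 25, 2044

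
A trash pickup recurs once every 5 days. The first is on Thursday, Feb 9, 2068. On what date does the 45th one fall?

The 45th occurrence is 44 intervals after the first: 44 × 5 = 220 days after Feb 9, 2068.
Feb has 29 days — 20 days to the end of Feb leaves 200.
Mar has 31 days (169 left).
Apr has 30 days (139 left).
May has 31 days (108 left).
Jun has 30 days (78 left).
Jul has 31 days (47 left).
Aug has 31 days (16 left).
16 days into Sep → Sep 16, 2068.

Sep 16, 2068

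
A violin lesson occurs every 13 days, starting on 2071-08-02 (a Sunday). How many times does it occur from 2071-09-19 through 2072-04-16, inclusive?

16

Occurrences land 13·i days after 2071-08-02 for i = 0, 1, 2, …
2071-09-19 is 48 days after the start; 48 ÷ 13 = 3 remainder 9; since the remainder is 9, round up to i = 4. First occurrence in the window: #5 on 2071-09-23 (4×13 = 52 days in).
2072-04-16 is 258 days after the start; 258 ÷ 13 = 19 remainder 11. Last occurrence in the window: #20 on 2072-04-05.
Occurrences #5 through #20: 16 in total.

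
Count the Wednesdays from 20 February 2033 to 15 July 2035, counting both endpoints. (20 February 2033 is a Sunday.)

125

20 February 2033 is a Sunday; the first Wednesday on or after it is 23 February 2033 (3 days later).
From 23 February 2033 to 15 July 2035: 311 + 365 + 196 = 872 days (rest of 2033, 2034, to 15 July 2035 in 2035).
872 ÷ 7 = 124 full weeks with remainder 4, so 124 more Wednesdays after the first → 125.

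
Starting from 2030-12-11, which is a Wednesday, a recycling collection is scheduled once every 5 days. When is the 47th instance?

2031-07-29

The 47th occurrence is 46 intervals after the first: 46 × 5 = 230 days after 2030-12-11.
December has 31 days — 20 days to the end of December leaves 210.
January has 31 days (179 left).
February has 28 days (151 left).
March has 31 days (120 left).
April has 30 days (90 left).
May has 31 days (59 left).
June has 30 days (29 left).
29 days into July → 2031-07-29.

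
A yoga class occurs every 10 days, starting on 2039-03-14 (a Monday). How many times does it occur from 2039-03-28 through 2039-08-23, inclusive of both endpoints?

Occurrences land 10·i days after 2039-03-14 for i = 0, 1, 2, …
2039-03-28 is 14 days after the start; 14 ÷ 10 = 1 remainder 4; since the remainder is 4, round up to i = 2. First occurrence in the window: #3 on 2039-04-03 (2×10 = 20 days in).
2039-08-23 is 162 days after the start; 162 ÷ 10 = 16 remainder 2. Last occurrence in the window: #17 on 2039-08-21.
Occurrences #3 through #17: 15 in total.

15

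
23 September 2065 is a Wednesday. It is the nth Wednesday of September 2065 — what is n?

4th

Day 23 falls in week ⌈23/7⌉ of the month.
Days 1–7 hold the 1st Wednesday, 8–14 the 2nd, 15–21 the 3rd, 22–28 the 4th, 29–31 the 5th.
23 is in the range for the 4th.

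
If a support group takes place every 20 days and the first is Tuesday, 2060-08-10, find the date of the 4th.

The 4th occurrence is 3 intervals after the first: 3 × 20 = 60 days after 2060-08-10.
August has 31 days — 21 days to the end of August leaves 39.
September has 30 days (9 left).
9 days into October → 2060-10-09.

2060-10-09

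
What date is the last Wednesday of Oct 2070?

Oct 2070 begins on a Wednesday, so the first Wednesday is Oct 1.
Oct 2070 has 31 days. Adding weeks: 1, 8, 15, 22, 29 — the last one ≤ 31 is the 29th.

Oct 29, 2070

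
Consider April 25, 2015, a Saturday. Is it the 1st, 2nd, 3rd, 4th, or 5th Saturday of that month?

Day 25 falls in week ⌈25/7⌉ of the month.
Days 1–7 hold the 1st Saturday, 8–14 the 2nd, 15–21 the 3rd, 22–28 the 4th, 29–31 the 5th.
25 is in the range for the 4th.

4th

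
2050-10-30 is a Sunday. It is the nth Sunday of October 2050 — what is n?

5th

Day 30 falls in week ⌈30/7⌉ of the month.
Days 1–7 hold the 1st Sunday, 8–14 the 2nd, 15–21 the 3rd, 22–28 the 4th, 29–31 the 5th.
30 is in the range for the 5th.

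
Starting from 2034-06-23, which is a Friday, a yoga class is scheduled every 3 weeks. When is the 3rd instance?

The 3rd occurrence is 2 intervals after the first: 2 × 21 = 42 days after 2034-06-23.
June has 30 days — 7 days to the end of June leaves 35.
July has 31 days (4 left).
4 days into August → 2034-08-04.

2034-08-04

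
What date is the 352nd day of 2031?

18 December 2031

January has 31 days (352 − 31 = 321 remain).
February has 28 days (321 − 28 = 293 remain).
March has 31 days (293 − 31 = 262 remain).
April has 30 days (262 − 30 = 232 remain).
May has 31 days (232 − 31 = 201 remain).
June has 30 days (201 − 30 = 171 remain).
July has 31 days (171 − 31 = 140 remain).
August has 31 days (140 − 31 = 109 remain).
September has 30 days (109 − 30 = 79 remain).
October has 31 days (79 − 31 = 48 remain).
November has 30 days (48 − 30 = 18 remain).
18 into December → December 18.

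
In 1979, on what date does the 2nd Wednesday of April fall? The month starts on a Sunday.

April 11, 1979

April 1979 begins on a Sunday, so the first Wednesday is April 4 (3 days later).
The 2nd Wednesday is 1 weeks later: 4 + 7 = 11.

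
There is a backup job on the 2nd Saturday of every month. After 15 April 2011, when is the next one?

April 2011 starts on a Friday; its first Saturday is the 2nd, so the 2nd Saturday is the 9th — 9 April 2011.
That is not after 15 April 2011, so look at May 2011.
May 2011 starts on a Sunday; its first Saturday is the 7th, so the 2nd Saturday is the 14th — 14 May 2011.

14 May 2011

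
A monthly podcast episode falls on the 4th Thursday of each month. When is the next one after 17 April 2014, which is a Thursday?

24 April 2014

April 2014 starts on a Tuesday; its first Thursday is the 3rd, so the 4th Thursday is the 24th — 24 April 2014.
24 April 2014 is after 17 April 2014, so that is the next one.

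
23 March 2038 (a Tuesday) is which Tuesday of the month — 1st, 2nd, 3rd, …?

4th

Day 23 falls in week ⌈23/7⌉ of the month.
Days 1–7 hold the 1st Tuesday, 8–14 the 2nd, 15–21 the 3rd, 22–28 the 4th, 29–31 the 5th.
23 is in the range for the 4th.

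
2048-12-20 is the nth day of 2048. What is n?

355

Days in months before December: 31 + 29 + 31 + 30 + 31 + 30 + 31 + 31 + 30 + 31 + 30 = 335.
Plus 20 days into December → day 355.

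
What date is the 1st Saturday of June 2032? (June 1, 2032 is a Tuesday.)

2032-06-05

June 2032 begins on a Tuesday, so the first Saturday is June 5 (4 days later).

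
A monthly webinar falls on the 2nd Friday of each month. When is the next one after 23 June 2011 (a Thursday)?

June 2011 starts on a Wednesday; its first Friday is the 3rd, so the 2nd Friday is the 10th — 10 June 2011.
That is not after 23 June 2011, so look at July 2011.
July 2011 starts on a Friday; its first Friday is the 1st, so the 2nd Friday is the 8th — 8 July 2011.

8 July 2011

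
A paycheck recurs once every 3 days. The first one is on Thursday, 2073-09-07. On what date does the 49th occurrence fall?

2074-01-29

The 49th occurrence is 48 intervals after the first: 48 × 3 = 144 days after 2073-09-07.
September has 30 days — 23 days to the end of September leaves 121.
October has 31 days (90 left).
November has 30 days (60 left).
December has 31 days (29 left).
29 days into January → 2074-01-29.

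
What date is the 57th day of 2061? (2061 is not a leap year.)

Jan has 31 days (57 − 31 = 26 remain).
26 into Feb → Feb 26.

Feb 26, 2061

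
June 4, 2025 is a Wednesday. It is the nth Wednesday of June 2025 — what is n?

Day 4 falls in week ⌈4/7⌉ of the month.
Days 1–7 hold the 1st Wednesday, 8–14 the 2nd, 15–21 the 3rd, 22–28 the 4th, 29–31 the 5th.
4 is in the range for the 1st.

1st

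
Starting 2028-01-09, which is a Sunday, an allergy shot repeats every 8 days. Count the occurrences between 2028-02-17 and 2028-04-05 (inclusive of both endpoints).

Occurrences land 8·i days after 2028-01-09 for i = 0, 1, 2, …
2028-02-17 is 39 days after the start; 39 ÷ 8 = 4 remainder 7; since the remainder is 7, round up to i = 5. First occurrence in the window: #6 on 2028-02-18 (5×8 = 40 days in).
2028-04-05 is 87 days after the start; 87 ÷ 8 = 10 remainder 7. Last occurrence in the window: #11 on 2028-03-29.
Occurrences #6 through #11: 6 in total.

6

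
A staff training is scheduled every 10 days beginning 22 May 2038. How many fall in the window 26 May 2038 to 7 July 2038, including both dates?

4

Occurrences land 10·i days after 22 May 2038 for i = 0, 1, 2, …
26 May 2038 is 4 days after the start; 4 ÷ 10 = 0 remainder 4; since the remainder is 4, round up to i = 1. First occurrence in the window: #2 on 1 June 2038 (1×10 = 10 days in).
7 July 2038 is 46 days after the start; 46 ÷ 10 = 4 remainder 6. Last occurrence in the window: #5 on 1 July 2038.
Occurrences #2 through #5: 4 in total.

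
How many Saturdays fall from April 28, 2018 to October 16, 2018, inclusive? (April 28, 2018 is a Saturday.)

April 28, 2018 is a Saturday; the first Saturday on or after it is April 28, 2018.
From April 28, 2018 to October 16, 2018: 2 + 31 + 30 + 31 + 31 + 30 + 16 = 171 days (rest of April, May, June, July, August, September, October).
171 ÷ 7 = 24 full weeks with remainder 3, so 24 more Saturdays after the first → 25.

25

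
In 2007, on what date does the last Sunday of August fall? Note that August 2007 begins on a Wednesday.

August 2007 begins on a Wednesday, so the first Sunday is August 5 (4 days later).
August 2007 has 31 days. Adding weeks: 5, 12, 19, 26 — the last one ≤ 31 is the 26th.

August 26, 2007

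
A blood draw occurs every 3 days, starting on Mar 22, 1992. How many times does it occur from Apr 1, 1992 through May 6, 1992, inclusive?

12

Occurrences land 3·i days after Mar 22, 1992 for i = 0, 1, 2, …
Apr 1, 1992 is 10 days after the start; 10 ÷ 3 = 3 remainder 1; since the remainder is 1, round up to i = 4. First occurrence in the window: #5 on Apr 3, 1992 (4×3 = 12 days in).
May 6, 1992 is 45 days after the start; 45 ÷ 3 = 15 remainder 0. Last occurrence in the window: #16 on May 6, 1992.
Occurrences #5 through #16: 12 in total.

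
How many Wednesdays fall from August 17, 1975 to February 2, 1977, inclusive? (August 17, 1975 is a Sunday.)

August 17, 1975 is a Sunday; the first Wednesday on or after it is August 20, 1975 (3 days later).
From August 20, 1975 to February 2, 1977: 133 + 366 + 33 = 532 days (rest of 1975, 1976, to February 2, 1977 in 1977).
532 ÷ 7 = 76 full weeks with remainder 0, so 76 more Wednesdays after the first → 77.

77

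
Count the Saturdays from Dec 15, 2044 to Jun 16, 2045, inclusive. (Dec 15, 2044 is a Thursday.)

26

Dec 15, 2044 is a Thursday; the first Saturday on or after it is Dec 17, 2044 (2 days later).
From Dec 17, 2044 to Jun 16, 2045: 14 + 31 + 28 + 31 + 30 + 31 + 16 = 181 days (rest of Dec, Jan, Feb, Mar, Apr, May, Jun).
181 ÷ 7 = 25 full weeks with remainder 6, so 25 more Saturdays after the first → 26.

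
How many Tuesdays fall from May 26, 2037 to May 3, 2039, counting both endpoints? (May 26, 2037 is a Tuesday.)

102

May 26, 2037 is a Tuesday; the first Tuesday on or after it is May 26, 2037.
From May 26, 2037 to May 3, 2039: 219 + 365 + 123 = 707 days (rest of 2037, 2038, to May 3, 2039 in 2039).
707 ÷ 7 = 101 full weeks with remainder 0, so 101 more Tuesdays after the first → 102.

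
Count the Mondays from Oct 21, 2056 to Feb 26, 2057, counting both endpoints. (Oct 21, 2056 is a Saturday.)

Oct 21, 2056 is a Saturday; the first Monday on or after it is Oct 23, 2056 (2 days later).
From Oct 23, 2056 to Feb 26, 2057: 8 + 30 + 31 + 31 + 26 = 126 days (rest of Oct, Nov, Dec, Jan, Feb).
126 ÷ 7 = 18 full weeks with remainder 0, so 18 more Mondays after the first → 19.

19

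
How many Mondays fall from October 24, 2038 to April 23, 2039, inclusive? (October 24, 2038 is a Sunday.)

26

October 24, 2038 is a Sunday; the first Monday on or after it is October 25, 2038 (1 day later).
From October 25, 2038 to April 23, 2039: 6 + 30 + 31 + 31 + 28 + 31 + 23 = 180 days (rest of October, November, December, January, February, March, April).
180 ÷ 7 = 25 full weeks with remainder 5, so 25 more Mondays after the first → 26.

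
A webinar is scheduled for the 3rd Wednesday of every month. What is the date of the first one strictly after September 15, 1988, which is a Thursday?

September 21, 1988

September 1988 starts on a Thursday; its first Wednesday is the 7th, so the 3rd Wednesday is the 21st — September 21, 1988.
September 21, 1988 is after September 15, 1988, so that is the next one.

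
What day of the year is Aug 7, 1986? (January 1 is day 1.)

Days in months before Aug: 31 + 28 + 31 + 30 + 31 + 30 + 31 = 212.
Plus 7 days into Aug → day 219.

219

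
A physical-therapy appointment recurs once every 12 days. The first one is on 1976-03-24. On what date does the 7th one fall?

1976-06-04

The 7th occurrence is 6 intervals after the first: 6 × 12 = 72 days after 1976-03-24.
March has 31 days — 7 days to the end of March leaves 65.
April has 30 days (35 left).
May has 31 days (4 left).
4 days into June → 1976-06-04.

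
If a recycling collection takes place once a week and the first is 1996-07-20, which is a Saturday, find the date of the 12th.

The 12th occurrence is 11 intervals after the first: 11 × 7 = 77 days after 1996-07-20.
July has 31 days — 11 days to the end of July leaves 66.
August has 31 days (35 left).
September has 30 days (5 left).
5 days into October → 1996-10-05.

1996-10-05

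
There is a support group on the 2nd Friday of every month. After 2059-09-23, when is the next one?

2059-10-10

September 2059 starts on a Monday; its first Friday is the 5th, so the 2nd Friday is the 12th — 2059-09-12.
That is not after 2059-09-23, so look at October 2059.
October 2059 starts on a Wednesday; its first Friday is the 3rd, so the 2nd Friday is the 10th — 2059-10-10.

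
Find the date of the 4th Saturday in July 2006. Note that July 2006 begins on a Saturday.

July 2006 begins on a Saturday, so the first Saturday is July 1.
The 4th Saturday is 3 weeks later: 1 + 21 = 22.

2006-07-22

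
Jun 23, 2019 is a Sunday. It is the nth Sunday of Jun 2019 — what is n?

Day 23 falls in week ⌈23/7⌉ of the month.
Days 1–7 hold the 1st Sunday, 8–14 the 2nd, 15–21 the 3rd, 22–28 the 4th, 29–31 the 5th.
23 is in the range for the 4th.

4th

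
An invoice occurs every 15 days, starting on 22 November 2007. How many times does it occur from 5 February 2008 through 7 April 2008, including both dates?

Occurrences land 15·i days after 22 November 2007 for i = 0, 1, 2, …
5 February 2008 is 75 days after the start; 75 ÷ 15 = 5 remainder 0. First occurrence in the window: #6 on 5 February 2008 (5×15 = 75 days in).
7 April 2008 is 137 days after the start; 137 ÷ 15 = 9 remainder 2. Last occurrence in the window: #10 on 5 April 2008.
Occurrences #6 through #10: 5 in total.

5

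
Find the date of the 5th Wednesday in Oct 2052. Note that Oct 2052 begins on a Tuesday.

Oct 30, 2052

Oct 2052 begins on a Tuesday, so the first Wednesday is Oct 2 (1 day later).
The 5th Wednesday is 4 weeks later: 2 + 28 = 30.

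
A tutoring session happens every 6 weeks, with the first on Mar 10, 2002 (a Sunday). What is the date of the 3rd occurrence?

The 3rd occurrence is 2 intervals after the first: 2 × 42 = 84 days after Mar 10, 2002.
Mar has 31 days — 21 days to the end of Mar leaves 63.
Apr has 30 days (33 left).
May has 31 days (2 left).
2 days into Jun → Jun 2, 2002.

Jun 2, 2002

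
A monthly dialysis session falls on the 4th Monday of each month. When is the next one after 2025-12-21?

2025-12-22

December 2025 starts on a Monday; its first Monday is the 1st, so the 4th Monday is the 22nd — 2025-12-22.
2025-12-22 is after 2025-12-21, so that is the next one.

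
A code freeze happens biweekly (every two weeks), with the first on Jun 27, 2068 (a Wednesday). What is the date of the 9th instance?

The 9th occurrence is 8 intervals after the first: 8 × 14 = 112 days after Jun 27, 2068.
Jun has 30 days — 3 days to the end of Jun leaves 109.
Jul has 31 days (78 left).
Aug has 31 days (47 left).
Sep has 30 days (17 left).
17 days into Oct → Oct 17, 2068.

Oct 17, 2068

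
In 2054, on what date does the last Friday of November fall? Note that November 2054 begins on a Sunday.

November 2054 begins on a Sunday, so the first Friday is November 6 (5 days later).
November 2054 has 30 days. Adding weeks: 6, 13, 20, 27 — the last one ≤ 30 is the 27th.

2054-11-27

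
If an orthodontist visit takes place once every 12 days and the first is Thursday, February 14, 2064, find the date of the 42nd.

June 20, 2065

The 42nd occurrence is 41 intervals after the first: 41 × 12 = 492 days after February 14, 2064.
February has 29 days — 15 days to the end of February leaves 477.
From end of February to end of 2064 is 306 days (171 left).
January has 31 days (140 left).
February has 28 days (112 left).
March has 31 days (81 left).
April has 30 days (51 left).
May has 31 days (20 left).
20 days into June → June 20, 2065.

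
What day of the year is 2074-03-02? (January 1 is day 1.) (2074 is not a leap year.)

Days in months before March: 31 + 28 = 59.
Plus 2 days into March → day 61.

61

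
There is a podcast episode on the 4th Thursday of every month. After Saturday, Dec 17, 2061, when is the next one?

Dec 2061 starts on a Thursday; its first Thursday is the 1st, so the 4th Thursday is the 22nd — Dec 22, 2061.
Dec 22, 2061 is after Dec 17, 2061, so that is the next one.

Dec 22, 2061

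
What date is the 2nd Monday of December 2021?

The first Monday of December 2021 is December 6.
The 2nd Monday is 1 weeks later: 6 + 7 = 13.

13 December 2021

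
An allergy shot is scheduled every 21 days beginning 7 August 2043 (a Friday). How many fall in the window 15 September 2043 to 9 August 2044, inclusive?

Occurrences land 21·i days after 7 August 2043 for i = 0, 1, 2, …
15 September 2043 is 39 days after the start; 39 ÷ 21 = 1 remainder 18; since the remainder is 18, round up to i = 2. First occurrence in the window: #3 on 18 September 2043 (2×21 = 42 days in).
9 August 2044 is 368 days after the start; 368 ÷ 21 = 17 remainder 11. Last occurrence in the window: #18 on 29 July 2044.
Occurrences #3 through #18: 16 in total.

16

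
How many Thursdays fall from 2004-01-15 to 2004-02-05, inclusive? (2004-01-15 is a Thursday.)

2004-01-15 is a Thursday; the first Thursday on or after it is 2004-01-15.
From 2004-01-15 to 2004-02-05: 16 + 5 = 21 days (rest of January, February).
21 ÷ 7 = 3 full weeks with remainder 0, so 3 more Thursdays after the first → 4.

4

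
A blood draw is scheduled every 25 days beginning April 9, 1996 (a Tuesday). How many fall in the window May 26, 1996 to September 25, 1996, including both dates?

5

Occurrences land 25·i days after April 9, 1996 for i = 0, 1, 2, …
May 26, 1996 is 47 days after the start; 47 ÷ 25 = 1 remainder 22; since the remainder is 22, round up to i = 2. First occurrence in the window: #3 on May 29, 1996 (2×25 = 50 days in).
September 25, 1996 is 169 days after the start; 169 ÷ 25 = 6 remainder 19. Last occurrence in the window: #7 on September 6, 1996.
Occurrences #3 through #7: 5 in total.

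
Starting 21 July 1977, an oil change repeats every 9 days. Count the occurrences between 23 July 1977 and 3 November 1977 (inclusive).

Occurrences land 9·i days after 21 July 1977 for i = 0, 1, 2, …
23 July 1977 is 2 days after the start; 2 ÷ 9 = 0 remainder 2; since the remainder is 2, round up to i = 1. First occurrence in the window: #2 on 30 July 1977 (1×9 = 9 days in).
3 November 1977 is 105 days after the start; 105 ÷ 9 = 11 remainder 6. Last occurrence in the window: #12 on 28 October 1977.
Occurrences #2 through #12: 11 in total.

11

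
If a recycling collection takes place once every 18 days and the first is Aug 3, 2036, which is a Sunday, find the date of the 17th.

May 18, 2037

The 17th occurrence is 16 intervals after the first: 16 × 18 = 288 days after Aug 3, 2036.
Aug has 31 days — 28 days to the end of Aug leaves 260.
Sep has 30 days (230 left).
Oct has 31 days (199 left).
Nov has 30 days (169 left).
Dec has 31 days (138 left).
Jan has 31 days (107 left).
Feb has 28 days (79 left).
Mar has 31 days (48 left).
Apr has 30 days (18 left).
18 days into May → May 18, 2037.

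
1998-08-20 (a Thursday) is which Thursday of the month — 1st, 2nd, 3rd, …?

3rd

Day 20 falls in week ⌈20/7⌉ of the month.
Days 1–7 hold the 1st Thursday, 8–14 the 2nd, 15–21 the 3rd, 22–28 the 4th, 29–31 the 5th.
20 is in the range for the 3rd.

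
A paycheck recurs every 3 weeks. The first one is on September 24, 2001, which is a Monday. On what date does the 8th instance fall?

February 18, 2002

The 8th occurrence is 7 intervals after the first: 7 × 21 = 147 days after September 24, 2001.
September has 30 days — 6 days to the end of September leaves 141.
October has 31 days (110 left).
November has 30 days (80 left).
December has 31 days (49 left).
January has 31 days (18 left).
18 days into February → February 18, 2002.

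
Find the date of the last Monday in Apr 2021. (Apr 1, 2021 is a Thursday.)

Apr 26, 2021

Apr 2021 begins on a Thursday, so the first Monday is Apr 5 (4 days later).
Apr 2021 has 30 days. Adding weeks: 5, 12, 19, 26 — the last one ≤ 30 is the 26th.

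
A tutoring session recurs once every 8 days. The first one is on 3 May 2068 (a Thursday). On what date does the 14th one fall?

The 14th occurrence is 13 intervals after the first: 13 × 8 = 104 days after 3 May 2068.
May has 31 days — 28 days to the end of May leaves 76.
June has 30 days (46 left).
July has 31 days (15 left).
15 days into August → 15 August 2068.

15 August 2068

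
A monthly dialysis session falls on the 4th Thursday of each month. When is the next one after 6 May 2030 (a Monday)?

23 May 2030

May 2030 starts on a Wednesday; its first Thursday is the 2nd, so the 4th Thursday is the 23rd — 23 May 2030.
23 May 2030 is after 6 May 2030, so that is the next one.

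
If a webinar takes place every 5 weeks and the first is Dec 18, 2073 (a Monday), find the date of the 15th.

Apr 22, 2075

The 15th occurrence is 14 intervals after the first: 14 × 35 = 490 days after Dec 18, 2073.
Dec has 31 days — 13 days to the end of Dec leaves 477.
2074 has 365 days (112 left).
Jan has 31 days (81 left).
Feb has 28 days (53 left).
Mar has 31 days (22 left).
22 days into Apr → Apr 22, 2075.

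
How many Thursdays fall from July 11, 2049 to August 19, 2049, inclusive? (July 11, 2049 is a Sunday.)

6

July 11, 2049 is a Sunday; the first Thursday on or after it is July 15, 2049 (4 days later).
From July 15, 2049 to August 19, 2049: 16 + 19 = 35 days (rest of July, August).
35 ÷ 7 = 5 full weeks with remainder 0, so 5 more Thursdays after the first → 6.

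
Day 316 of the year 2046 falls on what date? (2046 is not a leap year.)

Nov 12, 2046

Jan has 31 days (316 − 31 = 285 remain).
Feb has 28 days (285 − 28 = 257 remain).
Mar has 31 days (257 − 31 = 226 remain).
Apr has 30 days (226 − 30 = 196 remain).
May has 31 days (196 − 31 = 165 remain).
Jun has 30 days (165 − 30 = 135 remain).
Jul has 31 days (135 − 31 = 104 remain).
Aug has 31 days (104 − 31 = 73 remain).
Sep has 30 days (73 − 30 = 43 remain).
Oct has 31 days (43 − 31 = 12 remain).
12 into Nov → Nov 12.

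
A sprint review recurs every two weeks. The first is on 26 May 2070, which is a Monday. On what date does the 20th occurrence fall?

The 20th occurrence is 19 intervals after the first: 19 × 14 = 266 days after 26 May 2070.
May has 31 days — 5 days to the end of May leaves 261.
June has 30 days (231 left).
July has 31 days (200 left).
August has 31 days (169 left).
September has 30 days (139 left).
October has 31 days (108 left).
November has 30 days (78 left).
December has 31 days (47 left).
January has 31 days (16 left).
16 days into February → 16 February 2071.

16 February 2071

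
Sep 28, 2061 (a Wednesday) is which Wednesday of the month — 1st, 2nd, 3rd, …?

4th

Day 28 falls in week ⌈28/7⌉ of the month.
Days 1–7 hold the 1st Wednesday, 8–14 the 2nd, 15–21 the 3rd, 22–28 the 4th, 29–31 the 5th.
28 is in the range for the 4th.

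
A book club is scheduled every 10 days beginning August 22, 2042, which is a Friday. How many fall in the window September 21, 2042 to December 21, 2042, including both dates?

Occurrences land 10·i days after August 22, 2042 for i = 0, 1, 2, …
September 21, 2042 is 30 days after the start; 30 ÷ 10 = 3 remainder 0. First occurrence in the window: #4 on September 21, 2042 (3×10 = 30 days in).
December 21, 2042 is 121 days after the start; 121 ÷ 10 = 12 remainder 1. Last occurrence in the window: #13 on December 20, 2042.
Occurrences #4 through #13: 10 in total.

10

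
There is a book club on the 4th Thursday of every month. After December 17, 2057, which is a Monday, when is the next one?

December 27, 2057

December 2057 starts on a Saturday; its first Thursday is the 6th, so the 4th Thursday is the 27th — December 27, 2057.
December 27, 2057 is after December 17, 2057, so that is the next one.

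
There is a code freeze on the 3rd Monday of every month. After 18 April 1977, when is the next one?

April 1977 starts on a Friday; its first Monday is the 4th, so the 3rd Monday is the 18th — 18 April 1977.
That is not after 18 April 1977, so look at May 1977.
May 1977 starts on a Sunday; its first Monday is the 2nd, so the 3rd Monday is the 16th — 16 May 1977.

16 May 1977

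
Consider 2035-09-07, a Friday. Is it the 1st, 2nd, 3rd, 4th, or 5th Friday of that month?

Day 7 falls in week ⌈7/7⌉ of the month.
Days 1–7 hold the 1st Friday, 8–14 the 2nd, 15–21 the 3rd, 22–28 the 4th, 29–31 the 5th.
7 is in the range for the 1st.

1st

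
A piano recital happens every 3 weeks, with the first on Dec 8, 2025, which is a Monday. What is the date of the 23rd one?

The 23rd occurrence is 22 intervals after the first: 22 × 21 = 462 days after Dec 8, 2025.
Dec has 31 days — 23 days to the end of Dec leaves 439.
2026 has 365 days (74 left).
Jan has 31 days (43 left).
Feb has 28 days (15 left).
15 days into Mar → Mar 15, 2027.

Mar 15, 2027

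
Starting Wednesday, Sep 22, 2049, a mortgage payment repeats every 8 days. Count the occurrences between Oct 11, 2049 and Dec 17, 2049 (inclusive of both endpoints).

8

Occurrences land 8·i days after Sep 22, 2049 for i = 0, 1, 2, …
Oct 11, 2049 is 19 days after the start; 19 ÷ 8 = 2 remainder 3; since the remainder is 3, round up to i = 3. First occurrence in the window: #4 on Oct 16, 2049 (3×8 = 24 days in).
Dec 17, 2049 is 86 days after the start; 86 ÷ 8 = 10 remainder 6. Last occurrence in the window: #11 on Dec 11, 2049.
Occurrences #4 through #11: 8 in total.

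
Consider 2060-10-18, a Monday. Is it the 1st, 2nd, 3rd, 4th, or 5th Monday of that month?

3rd

Day 18 falls in week ⌈18/7⌉ of the month.
Days 1–7 hold the 1st Monday, 8–14 the 2nd, 15–21 the 3rd, 22–28 the 4th, 29–31 the 5th.
18 is in the range for the 3rd.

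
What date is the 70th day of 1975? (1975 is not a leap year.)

January has 31 days (70 − 31 = 39 remain).
February has 28 days (39 − 28 = 11 remain).
11 into March → March 11.

11 March 1975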